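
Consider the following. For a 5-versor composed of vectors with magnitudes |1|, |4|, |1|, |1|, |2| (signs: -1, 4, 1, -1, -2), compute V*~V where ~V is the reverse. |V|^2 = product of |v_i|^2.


Each vector v_i has |v_i|^2 = s_i^2
Squared scales: (-1)^2 = 1, 4^2 = 16, 1^2 = 1, (-1)^2 = 1, (-2)^2 = 4
|V|^2 = 1 * 16 * 1 * 1 * 4
= 64


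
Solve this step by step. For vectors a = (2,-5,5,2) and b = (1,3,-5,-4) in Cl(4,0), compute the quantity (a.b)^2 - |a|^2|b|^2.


a . b = 2*1 + (-5)*3 + 5*(-5) + 2*(-4)
= 2 + (-15) + (-25) + (-8) = -46
|a|^2 = 2^2 + (-5)^2 + 5^2 + 2^2 = 58
|b|^2 = 1^2 + 3^2 + (-5)^2 + (-4)^2 = 51
(a.b)^2 = (-46)^2 = 2116
|a|^2 * |b|^2 = 58 * 51 = 2958
Result = 2116 - 2958 = -842


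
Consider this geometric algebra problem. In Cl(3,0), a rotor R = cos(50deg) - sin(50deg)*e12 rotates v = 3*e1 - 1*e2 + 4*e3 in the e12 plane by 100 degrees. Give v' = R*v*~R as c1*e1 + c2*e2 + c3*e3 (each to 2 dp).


Rotor R = cos(50deg) - sin(50deg)*e12
Rotation angle theta = 2 * 50 = 100 degrees in the e12 plane (e1 -> e2).
The component perpendicular to the plane (e3) is invariant: v'_3 = v3 = 4.00
cos(100deg) = -0.1736, sin(100deg) = 0.9848
v'_1 = v1*cos(theta) - v2*sin(theta) = 3*(-0.1736) - (-1)*0.9848 = 0.46
v'_2 = v1*sin(theta) + v2*cos(theta) = 3*0.9848 + (-1)*(-0.1736) = 3.13
v' = 0.46*e1 + 3.13*e2 + 4.00*e3


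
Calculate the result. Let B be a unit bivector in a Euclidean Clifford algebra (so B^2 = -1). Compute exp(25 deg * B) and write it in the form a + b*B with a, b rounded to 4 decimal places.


For a unit bivector B with B^2 = -1, the exponential series gives
e^(theta*B) = cos(theta) + sin(theta)*B (the GA analogue of Euler's formula).
theta = 25 degrees = 0.436332 rad
cos(25 deg) = 0.9063
sin(25 deg) = 0.4226
exp(theta*B) = 0.9063 + 0.4226*B


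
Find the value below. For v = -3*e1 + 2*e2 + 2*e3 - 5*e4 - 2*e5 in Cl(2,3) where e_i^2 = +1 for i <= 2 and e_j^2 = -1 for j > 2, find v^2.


v^2 = sum of c_i^2 * e_i^2
Positive signature terms (e_i^2 = +1): (-3)^2 + 2^2 = 13
Negative signature terms (e_j^2 = -1): 2^2 + (-5)^2 + (-2)^2 = 33
v^2 = 13 - 33 = -20


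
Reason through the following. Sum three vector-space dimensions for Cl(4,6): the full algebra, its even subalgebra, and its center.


n = 4 + 6 = 10
Total dim = 2^10 = 1024
Even subalgebra dim = 2^9 = 512
n is even, so center dim = 1
Sum = 1024 + 512 + 1 = 1537


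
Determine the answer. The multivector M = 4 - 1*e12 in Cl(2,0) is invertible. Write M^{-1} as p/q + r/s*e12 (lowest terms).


M = 4 - 1*e12, where e12^2 = -1.
Since M commutes with its reverse ~M = a - b*e12, M * ~M = a^2 - b^2*e12^2 = a^2 + b^2.
So M^{-1} = ~M / (a^2 + b^2) = (a - b*e12)/(a^2 + b^2).
a^2 + b^2 = 16 + 1 = 17
Scalar part = 4/17 = 4/17
Bivector coeff = 1/17 = 1/17
M^{-1} = 4/17 + 1/17*e12


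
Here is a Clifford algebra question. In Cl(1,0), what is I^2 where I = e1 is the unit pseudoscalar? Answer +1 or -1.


The pseudoscalar I = e1...e_n (product of all n generators) of Cl(p,q) satisfies I^2 = (-1)^(q + n(n-1)/2).
p = 1, q = 0, n = p + q = 1
n(n-1)/2 = 1 * 0 / 2 = 0
Exponent = q + n(n-1)/2 = 0 + 0 = 0
I^2 = (-1)^0 = +1


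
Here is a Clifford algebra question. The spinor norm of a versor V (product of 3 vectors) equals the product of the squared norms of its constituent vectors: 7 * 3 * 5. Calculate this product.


Spinor norm N(V) = |v1|^2 * |v2|^2 * ... * |v3|^2
= 7 * 3 * 5
Running product: 7, 21, 105
N(V) = 105


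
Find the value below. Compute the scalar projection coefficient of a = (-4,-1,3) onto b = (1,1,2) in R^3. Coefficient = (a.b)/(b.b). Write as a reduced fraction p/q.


Projection coefficient = (a . b) / (b . b)
a . b = (-4)*1 + (-1)*1 + 3*2
= -4 + (-1) + 6 = 1
b . b = 1^2 + 1^2 + 2^2
= 1 + 1 + 4 = 6
Coefficient = 1/6
In lowest terms: 1/6


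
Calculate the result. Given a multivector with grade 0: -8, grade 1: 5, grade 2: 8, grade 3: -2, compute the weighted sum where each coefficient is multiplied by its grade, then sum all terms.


Grade-weighted sum = sum of grade_k * coefficient_k
0*(-8) = 0
1*5 = 5
2*8 = 16
3*(-2) = -6
Total = 0 + 5 + 16 + (-6) = 15


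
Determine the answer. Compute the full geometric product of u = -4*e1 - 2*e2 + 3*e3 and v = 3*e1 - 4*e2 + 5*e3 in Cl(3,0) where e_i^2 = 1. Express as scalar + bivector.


In Cl(3,0): e_i^2 = 1, e_ie_j = -e_je_i for i != j.
Scalar part = u . v = (-4)*3 + (-2)*(-4) + 3*5
= -12 + 8 + 15 = 11
e12 coeff = (-4)*(-4) - (-2)*3 = 16 - (-6) = 22
e13 coeff = (-4)*5 - 3*3 = -20 - 9 = -29
e23 coeff = (-2)*5 - 3*(-4) = -10 - (-12) = 2
uv = 11 + 22*e12 - 29*e13 + 2*e23


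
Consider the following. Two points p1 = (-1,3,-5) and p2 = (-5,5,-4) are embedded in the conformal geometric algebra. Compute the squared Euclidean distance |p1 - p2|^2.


p1 - p2 = (4, -2, -1)
|p1 - p2|^2 = 4^2 + (-2)^2 + (-1)^2
= 16 + 4 + 1
= 21


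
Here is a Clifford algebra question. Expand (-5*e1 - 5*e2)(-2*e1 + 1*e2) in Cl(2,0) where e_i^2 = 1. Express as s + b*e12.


Expand: (-5*e1 - 5*e2)(-2*e1 + 1*e2)
= (-5)*(-2)*e1e1 + (-5)*1*e1e2 + (-5)*(-2)*e2e1 + (-5)*1*e2e2
Using e1^2 = e2^2 = 1, e2e1 = -e1e2:
Scalar part s = (-5)*(-2) + (-5)*1 = 10 + (-5) = 5
Bivector part b = (-5)*1 - (-5)*(-2) = -5 - 10 = -15
uv = 5 - 15*e12


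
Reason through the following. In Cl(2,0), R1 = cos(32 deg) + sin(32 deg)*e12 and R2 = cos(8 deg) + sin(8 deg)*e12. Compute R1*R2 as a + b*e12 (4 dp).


Same-plane rotors commute and their half-angles add:
R1*R2 = cos(a1 + a2) + sin(a1 + a2)*e12.
a1 + a2 = 32 + 8 = 40 deg
cos(40 deg) = 0.7660
sin(40 deg) = 0.6428
R1*R2 = 0.7660 + 0.6428*e12


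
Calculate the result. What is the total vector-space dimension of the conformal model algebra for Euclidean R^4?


The conformal model of R^4 uses Cl(5,1): the 4 Euclidean generators plus two extra orthogonal generators e+ (e+^2 = +1) and e- (e-^2 = -1), from which the null vectors e0, einf are built.
Number of generators m = 4 + 2 = 6.
dim Cl(p,q) = 2^m = 2^6 = 64


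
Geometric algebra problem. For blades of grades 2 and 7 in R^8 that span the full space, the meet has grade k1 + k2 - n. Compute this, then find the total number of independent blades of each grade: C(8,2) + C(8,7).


Meet grade = grade(A) + grade(B) - n
= 2 + 7 - 8 = 1
C(8,2) = 28
C(8,7) = 8
dim_A + dim_B = 28 + 8 = 36


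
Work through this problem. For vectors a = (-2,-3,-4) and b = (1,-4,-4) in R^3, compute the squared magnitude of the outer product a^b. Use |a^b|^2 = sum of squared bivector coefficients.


a wedge b = (a1*b2 - a2*b1)*e12 + (a1*b3 - a3*b1)*e13 + (a2*b3 - a3*b2)*e23
e12 coeff: (-2)*(-4) - (-3)*1 = 8 - (-3) = 11
e13 coeff: (-2)*(-4) - (-4)*1 = 8 - (-4) = 12
e23 coeff: (-3)*(-4) - (-4)*(-4) = 12 - 16 = -4
|a wedge b|^2 = 11^2 + 12^2 + (-4)^2
= 121 + 144 + 16
= 281


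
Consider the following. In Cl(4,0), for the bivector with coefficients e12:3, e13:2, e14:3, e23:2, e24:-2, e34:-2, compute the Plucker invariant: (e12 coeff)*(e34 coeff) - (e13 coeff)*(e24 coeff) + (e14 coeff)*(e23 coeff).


Plucker relation: af - be + cd
a*f = 3*(-2) = -6
b*e = 2*(-2) = -4
c*d = 3*2 = 6
af - be + cd = -6 - (-4) + 6
= 4


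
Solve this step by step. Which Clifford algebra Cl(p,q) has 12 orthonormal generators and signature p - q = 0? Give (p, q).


We need p + q = 12 and p - q = 0.
Adding: 2p = 12 + 0 = 12, so p = 6.
Then q = 12 - 6 = 6.
(p, q) = (6, 6)


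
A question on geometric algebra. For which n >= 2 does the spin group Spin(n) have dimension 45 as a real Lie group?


dim Spin(n) = dim so(n) = n(n-1)/2.
Solve n(n-1)/2 = 45, i.e. n^2 - n - 90 = 0.
Discriminant = 1 + 8*45 = 361
n = (1 + sqrt(361))/2 = (1 + 19)/2 = 10


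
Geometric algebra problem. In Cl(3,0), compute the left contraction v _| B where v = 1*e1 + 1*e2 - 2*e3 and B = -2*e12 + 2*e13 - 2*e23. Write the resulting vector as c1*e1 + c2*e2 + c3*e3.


Left contraction v _| B = <vB>_1 (grade-1 part of the geometric product vB).
Using e1_|e12 = e2, e2_|e12 = -e1, e1_|e13 = e3, e3_|e13 = -e1, e2_|e23 = e3, e3_|e23 = -e2:
e1 coeff: -v2*b12 - v3*b13 = -(1)*(-2) - (-2)*(2) = 6
e2 coeff: v1*b12 - v3*b23 = (1)*(-2) - (-2)*(-2) = -6
e3 coeff: v1*b13 + v2*b23 = (1)*(2) + (1)*(-2) = 0
v _| B = 6*e1 - 6*e2 + 0*e3


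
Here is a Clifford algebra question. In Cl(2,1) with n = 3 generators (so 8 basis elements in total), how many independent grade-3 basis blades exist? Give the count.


Number of grade-k basis blades in Cl(p,q) with n = p + q is C(n, k).
n = 2 + 1 = 3
C(3, 3) = 3! / (3! * 0!)
= 6 / (6 * 1)
= 1


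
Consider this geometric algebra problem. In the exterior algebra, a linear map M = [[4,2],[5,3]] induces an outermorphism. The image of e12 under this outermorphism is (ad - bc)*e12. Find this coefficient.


The outermorphism of a linear map f sends e1^e2 to f(e1)^f(e2).
f(e1) = 4*e1 + 5*e2
f(e2) = 2*e1 + 3*e2
f(e1) ^ f(e2) = (4*e1 + 5*e2) ^ (2*e1 + 3*e2)
= 4*3*e12 + 5*2*e21
= (12 - 10)*e12
= 2*e12
Coefficient = 2


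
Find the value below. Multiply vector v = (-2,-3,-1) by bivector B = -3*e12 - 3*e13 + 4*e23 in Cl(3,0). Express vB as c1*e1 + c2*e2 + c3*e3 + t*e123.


vB has grade-1 (vector) and grade-3 (trivector) parts: vB = (v _| B) + (v ^ B).
Vector part <vB>_1:
  e1: -v2*b12 - v3*b13 = -(-3)*(-3) - (-1)*(-3) = -12
  e2: v1*b12 - v3*b23 = (-2)*(-3) - (-1)*(4) = 10
  e3: v1*b13 + v2*b23 = (-2)*(-3) + (-3)*(4) = -6
Trivector part <vB>_3:
  e123: v1*b23 - v2*b13 + v3*b12 = (-2)*(4) - (-3)*(-3) + (-1)*(-3) = -14
vB = -12*e1 + 10*e2 - 6*e3 - 14*e123


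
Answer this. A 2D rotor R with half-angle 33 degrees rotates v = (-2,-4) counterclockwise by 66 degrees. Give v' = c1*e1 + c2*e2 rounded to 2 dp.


Rotor R = cos(33deg) - sin(33deg)*e12
Rotation angle theta = 2 * 33 = 66 degrees
v' = R*v*~R rotates v by theta.
cos(66deg) = 0.4067, sin(66deg) = 0.9135
v'_1 = -2*cos(66deg) - (-4)*sin(66deg)
= -2*0.4067 - (-4)*0.9135
= 2.84
v'_2 = -2*sin(66deg) + (-4)*cos(66deg)
= -2*0.9135 + (-4)*0.4067
= -3.45
v' = 2.84*e1 - 3.45*e2


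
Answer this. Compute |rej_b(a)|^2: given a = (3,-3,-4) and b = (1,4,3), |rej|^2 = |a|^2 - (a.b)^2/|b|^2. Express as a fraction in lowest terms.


|a|^2 = 3^2 + (-3)^2 + (-4)^2 = 34
|b|^2 = 1^2 + 4^2 + 3^2 = 26
a . b = 3*1 + (-3)*4 + (-4)*3 = -21
(a.b)^2 = (-21)^2 = 441
|rej|^2 = 34 - 441/26
= (884 - 441)/26
= 443/26
In lowest terms: 443/26


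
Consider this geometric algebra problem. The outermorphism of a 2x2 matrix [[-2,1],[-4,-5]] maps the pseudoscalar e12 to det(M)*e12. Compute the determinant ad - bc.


The outermorphism of a linear map f sends e1^e2 to f(e1)^f(e2).
f(e1) = -2*e1 - 4*e2
f(e2) = 1*e1 - 5*e2
f(e1) ^ f(e2) = (-2*e1 - 4*e2) ^ (1*e1 - 5*e2)
= (-2)*(-5)*e12 + (-4)*1*e21
= (10 - (-4))*e12
= 14*e12
Coefficient = 14


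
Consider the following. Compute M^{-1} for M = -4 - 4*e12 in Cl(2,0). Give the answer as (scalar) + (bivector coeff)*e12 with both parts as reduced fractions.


M = -4 - 4*e12, where e12^2 = -1.
Since M commutes with its reverse ~M = a - b*e12, M * ~M = a^2 - b^2*e12^2 = a^2 + b^2.
So M^{-1} = ~M / (a^2 + b^2) = (a - b*e12)/(a^2 + b^2).
a^2 + b^2 = 16 + 16 = 32
Scalar part = -4/32 = -1/8
Bivector coeff = 4/32 = 1/8
M^{-1} = -1/8 + 1/8*e12


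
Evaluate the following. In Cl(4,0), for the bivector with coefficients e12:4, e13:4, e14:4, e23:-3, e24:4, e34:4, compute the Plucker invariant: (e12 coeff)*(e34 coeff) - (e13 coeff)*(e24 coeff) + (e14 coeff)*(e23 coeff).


Plucker relation: af - be + cd
a*f = 4*4 = 16
b*e = 4*4 = 16
c*d = 4*(-3) = -12
af - be + cd = 16 - 16 + (-12)
= -12


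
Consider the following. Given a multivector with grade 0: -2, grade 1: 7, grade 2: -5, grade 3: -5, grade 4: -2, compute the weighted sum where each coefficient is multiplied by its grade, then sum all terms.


Grade-weighted sum = sum of grade_k * coefficient_k
0*(-2) = 0
1*7 = 7
2*(-5) = -10
3*(-5) = -15
4*(-2) = -8
Total = 0 + 7 + (-10) + (-15) + (-8) = -26


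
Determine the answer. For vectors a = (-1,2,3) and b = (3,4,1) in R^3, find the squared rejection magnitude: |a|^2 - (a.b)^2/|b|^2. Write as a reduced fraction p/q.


|a|^2 = (-1)^2 + 2^2 + 3^2 = 14
|b|^2 = 3^2 + 4^2 + 1^2 = 26
a . b = (-1)*3 + 2*4 + 3*1 = 8
(a.b)^2 = 8^2 = 64
|rej|^2 = 14 - 64/26
= (364 - 64)/26
= 300/26
In lowest terms: 150/13


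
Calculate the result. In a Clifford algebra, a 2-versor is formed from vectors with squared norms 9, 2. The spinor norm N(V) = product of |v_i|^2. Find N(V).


Spinor norm N(V) = |v1|^2 * |v2|^2 * ... * |v2|^2
= 9 * 2
Running product: 9, 18
N(V) = 18


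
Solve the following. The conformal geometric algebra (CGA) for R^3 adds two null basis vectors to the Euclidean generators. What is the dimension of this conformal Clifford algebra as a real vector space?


The conformal model of R^3 uses Cl(4,1): the 3 Euclidean generators plus two extra orthogonal generators e+ (e+^2 = +1) and e- (e-^2 = -1), from which the null vectors e0, einf are built.
Number of generators m = 3 + 2 = 5.
dim Cl(p,q) = 2^m = 2^5 = 32


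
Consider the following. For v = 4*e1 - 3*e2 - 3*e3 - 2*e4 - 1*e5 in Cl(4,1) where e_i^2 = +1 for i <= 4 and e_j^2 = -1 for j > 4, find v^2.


v^2 = sum of c_i^2 * e_i^2
Positive signature terms (e_i^2 = +1): 4^2 + (-3)^2 + (-3)^2 + (-2)^2 = 38
Negative signature terms (e_j^2 = -1): (-1)^2 = 1
v^2 = 38 - 1 = 37


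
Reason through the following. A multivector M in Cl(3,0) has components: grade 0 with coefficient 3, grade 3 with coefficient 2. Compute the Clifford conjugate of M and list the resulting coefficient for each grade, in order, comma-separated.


Clifford conjugate sign for grade k: (-1)^(k(k+1)/2)
Grade 0: (-1)^(0*1/2) = (-1)^0 = 1, coeff 3 -> 3
Grade 3: (-1)^(3*4/2) = (-1)^6 = 1, coeff 2 -> 2
Conjugated coefficients: 3, 2


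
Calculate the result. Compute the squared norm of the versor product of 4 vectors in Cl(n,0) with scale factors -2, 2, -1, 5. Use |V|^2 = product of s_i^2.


Each vector v_i has |v_i|^2 = s_i^2
Squared scales: (-2)^2 = 4, 2^2 = 4, (-1)^2 = 1, 5^2 = 25
|V|^2 = 4 * 4 * 1 * 25
= 400


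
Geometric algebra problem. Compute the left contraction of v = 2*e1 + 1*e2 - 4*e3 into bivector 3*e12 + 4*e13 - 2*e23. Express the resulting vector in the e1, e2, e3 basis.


Left contraction v _| B = <vB>_1 (grade-1 part of the geometric product vB).
Using e1_|e12 = e2, e2_|e12 = -e1, e1_|e13 = e3, e3_|e13 = -e1, e2_|e23 = e3, e3_|e23 = -e2:
e1 coeff: -v2*b12 - v3*b13 = -(1)*(3) - (-4)*(4) = 13
e2 coeff: v1*b12 - v3*b23 = (2)*(3) - (-4)*(-2) = -2
e3 coeff: v1*b13 + v2*b23 = (2)*(4) + (1)*(-2) = 6
v _| B = 13*e1 - 2*e2 + 6*e3


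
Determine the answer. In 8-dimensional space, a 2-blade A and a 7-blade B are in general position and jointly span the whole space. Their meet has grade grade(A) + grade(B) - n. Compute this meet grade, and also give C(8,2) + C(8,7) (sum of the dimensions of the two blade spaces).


Meet grade = grade(A) + grade(B) - n
= 2 + 7 - 8 = 1
C(8,2) = 28
C(8,7) = 8
dim_A + dim_B = 28 + 8 = 36


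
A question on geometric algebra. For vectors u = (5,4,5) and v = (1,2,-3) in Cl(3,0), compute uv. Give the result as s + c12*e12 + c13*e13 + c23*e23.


In Cl(3,0): e_i^2 = 1, e_ie_j = -e_je_i for i != j.
Scalar part = u . v = 5*1 + 4*2 + 5*(-3)
= 5 + 8 + (-15) = -2
e12 coeff = 5*2 - 4*1 = 10 - 4 = 6
e13 coeff = 5*(-3) - 5*1 = -15 - 5 = -20
e23 coeff = 4*(-3) - 5*2 = -12 - 10 = -22
uv = -2 + 6*e12 - 20*e13 - 22*e23


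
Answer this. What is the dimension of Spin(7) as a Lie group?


Spin(n) double-covers SO(n); both have Lie algebra so(n) of dimension n(n-1)/2.
n = 7
n(n-1) = 7 * 6 = 42
dim Spin(7) = 42/2 = 21


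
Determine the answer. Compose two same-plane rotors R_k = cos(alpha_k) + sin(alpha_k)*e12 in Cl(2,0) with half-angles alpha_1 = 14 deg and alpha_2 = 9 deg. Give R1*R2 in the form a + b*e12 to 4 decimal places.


Same-plane rotors commute and their half-angles add:
R1*R2 = cos(a1 + a2) + sin(a1 + a2)*e12.
a1 + a2 = 14 + 9 = 23 deg
cos(23 deg) = 0.9205
sin(23 deg) = 0.3907
R1*R2 = 0.9205 + 0.3907*e12


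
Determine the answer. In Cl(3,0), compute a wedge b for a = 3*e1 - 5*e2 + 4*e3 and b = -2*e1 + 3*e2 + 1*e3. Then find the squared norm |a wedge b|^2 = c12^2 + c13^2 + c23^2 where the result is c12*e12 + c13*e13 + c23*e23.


a wedge b = (a1*b2 - a2*b1)*e12 + (a1*b3 - a3*b1)*e13 + (a2*b3 - a3*b2)*e23
e12 coeff: 3*3 - (-5)*(-2) = 9 - 10 = -1
e13 coeff: 3*1 - 4*(-2) = 3 - (-8) = 11
e23 coeff: (-5)*1 - 4*3 = -5 - 12 = -17
|a wedge b|^2 = (-1)^2 + 11^2 + (-17)^2
= 1 + 121 + 289
= 411


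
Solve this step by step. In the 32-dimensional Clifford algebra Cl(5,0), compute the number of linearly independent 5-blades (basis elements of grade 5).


Number of grade-k basis blades in Cl(p,q) with n = p + q is C(n, k).
n = 5 + 0 = 5
C(5, 5) = 5! / (5! * 0!)
= 120 / (120 * 1)
= 1


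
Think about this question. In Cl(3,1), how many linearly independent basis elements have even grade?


Even subalgebra dimension = 2^(n-1)
n = 3 + 1 = 4
2^(4 - 1) = 2^3 = 8
Verification: sum of C(4,k) for even k = 1 + 6 + 1 = 8
Result = 8


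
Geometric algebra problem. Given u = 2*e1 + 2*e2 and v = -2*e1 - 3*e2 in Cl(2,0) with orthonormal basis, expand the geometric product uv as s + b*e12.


Expand: (2*e1 + 2*e2)(-2*e1 - 3*e2)
= 2*(-2)*e1e1 + 2*(-3)*e1e2 + 2*(-2)*e2e1 + 2*(-3)*e2e2
Using e1^2 = e2^2 = 1, e2e1 = -e1e2:
Scalar part s = 2*(-2) + 2*(-3) = -4 + (-6) = -10
Bivector part b = 2*(-3) - 2*(-2) = -6 - (-4) = -2
uv = -10 - 2*e12


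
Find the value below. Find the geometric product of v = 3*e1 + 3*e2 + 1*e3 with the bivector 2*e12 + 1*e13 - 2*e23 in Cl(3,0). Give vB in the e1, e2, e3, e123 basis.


vB has grade-1 (vector) and grade-3 (trivector) parts: vB = (v _| B) + (v ^ B).
Vector part <vB>_1:
  e1: -v2*b12 - v3*b13 = -(3)*(2) - (1)*(1) = -7
  e2: v1*b12 - v3*b23 = (3)*(2) - (1)*(-2) = 8
  e3: v1*b13 + v2*b23 = (3)*(1) + (3)*(-2) = -3
Trivector part <vB>_3:
  e123: v1*b23 - v2*b13 + v3*b12 = (3)*(-2) - (3)*(1) + (1)*(2) = -7
vB = -7*e1 + 8*e2 - 3*e3 - 7*e123


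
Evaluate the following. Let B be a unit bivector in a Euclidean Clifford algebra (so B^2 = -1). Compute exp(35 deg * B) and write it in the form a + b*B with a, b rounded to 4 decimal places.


For a unit bivector B with B^2 = -1, the exponential series gives
e^(theta*B) = cos(theta) + sin(theta)*B (the GA analogue of Euler's formula).
theta = 35 degrees = 0.610865 rad
cos(35 deg) = 0.8192
sin(35 deg) = 0.5736
exp(theta*B) = 0.8192 + 0.5736*B


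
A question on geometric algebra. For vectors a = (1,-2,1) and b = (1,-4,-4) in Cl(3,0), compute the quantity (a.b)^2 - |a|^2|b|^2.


a . b = 1*1 + (-2)*(-4) + 1*(-4)
= 1 + 8 + (-4) = 5
|a|^2 = 1^2 + (-2)^2 + 1^2 = 6
|b|^2 = 1^2 + (-4)^2 + (-4)^2 = 33
(a.b)^2 = 5^2 = 25
|a|^2 * |b|^2 = 6 * 33 = 198
Result = 25 - 198 = -173


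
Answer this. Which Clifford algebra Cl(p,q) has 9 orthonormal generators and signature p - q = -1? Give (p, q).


We need p + q = 9 and p - q = -1.
Adding: 2p = 9 + (-1) = 8, so p = 4.
Then q = 9 - 4 = 5.
(p, q) = (4, 5)


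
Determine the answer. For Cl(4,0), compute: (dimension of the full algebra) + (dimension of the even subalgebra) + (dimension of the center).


n = 4 + 0 = 4
Total dim = 2^4 = 16
Even subalgebra dim = 2^3 = 8
n is even, so center dim = 1
Sum = 16 + 8 + 1 = 25


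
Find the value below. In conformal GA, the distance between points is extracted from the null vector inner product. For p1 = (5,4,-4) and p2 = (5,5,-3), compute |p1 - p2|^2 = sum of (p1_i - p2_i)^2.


p1 - p2 = (0, -1, -1)
|p1 - p2|^2 = 0^2 + (-1)^2 + (-1)^2
= 0 + 1 + 1
= 2


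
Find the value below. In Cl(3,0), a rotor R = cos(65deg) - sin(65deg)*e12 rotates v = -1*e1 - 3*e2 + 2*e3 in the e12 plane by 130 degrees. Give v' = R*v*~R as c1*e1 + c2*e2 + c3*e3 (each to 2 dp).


Rotor R = cos(65deg) - sin(65deg)*e12
Rotation angle theta = 2 * 65 = 130 degrees in the e12 plane (e1 -> e2).
The component perpendicular to the plane (e3) is invariant: v'_3 = v3 = 2.00
cos(130deg) = -0.6428, sin(130deg) = 0.7660
v'_1 = v1*cos(theta) - v2*sin(theta) = -1*(-0.6428) - (-3)*0.7660 = 2.94
v'_2 = v1*sin(theta) + v2*cos(theta) = -1*0.7660 + (-3)*(-0.6428) = 1.16
v' = 2.94*e1 + 1.16*e2 + 2.00*e3


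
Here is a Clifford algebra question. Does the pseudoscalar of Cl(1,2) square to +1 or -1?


The pseudoscalar I = e1...e_n (product of all n generators) of Cl(p,q) satisfies I^2 = (-1)^(q + n(n-1)/2).
p = 1, q = 2, n = p + q = 3
n(n-1)/2 = 3 * 2 / 2 = 3
Exponent = q + n(n-1)/2 = 2 + 3 = 5
I^2 = (-1)^5 = -1


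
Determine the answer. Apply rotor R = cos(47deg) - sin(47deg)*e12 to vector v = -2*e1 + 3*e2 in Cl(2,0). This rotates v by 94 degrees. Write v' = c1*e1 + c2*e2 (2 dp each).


Rotor R = cos(47deg) - sin(47deg)*e12
Rotation angle theta = 2 * 47 = 94 degrees
v' = R*v*~R rotates v by theta.
cos(94deg) = -0.0698, sin(94deg) = 0.9976
v'_1 = -2*cos(94deg) - 3*sin(94deg)
= -2*(-0.0698) - 3*0.9976
= -2.85
v'_2 = -2*sin(94deg) + 3*cos(94deg)
= -2*0.9976 + 3*(-0.0698)
= -2.20
v' = -2.85*e1 - 2.20*e2


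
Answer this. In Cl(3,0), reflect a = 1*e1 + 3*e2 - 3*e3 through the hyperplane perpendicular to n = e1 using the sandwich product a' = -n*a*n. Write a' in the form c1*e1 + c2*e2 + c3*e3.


Reflection formula: a' = -n*a*n, with n = e1 (unit vector, n^2 = 1).
For reflection through hyperplane perp to e1:
The component along e1 flips sign, others stay.
a = (1, 3, -3)
a' = (-1, 3, -3)
a' = -1*e1 + 3*e2 - 3*e3


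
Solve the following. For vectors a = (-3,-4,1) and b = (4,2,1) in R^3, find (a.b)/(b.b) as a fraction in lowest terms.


Projection coefficient = (a . b) / (b . b)
a . b = (-3)*4 + (-4)*2 + 1*1
= -12 + (-8) + 1 = -19
b . b = 4^2 + 2^2 + 1^2
= 16 + 4 + 1 = 21
Coefficient = -19/21
In lowest terms: -19/21


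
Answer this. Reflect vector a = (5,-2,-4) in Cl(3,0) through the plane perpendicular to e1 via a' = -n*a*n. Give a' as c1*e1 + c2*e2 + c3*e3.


Reflection formula: a' = -n*a*n, with n = e1 (unit vector, n^2 = 1).
For reflection through hyperplane perp to e1:
The component along e1 flips sign, others stay.
a = (5, -2, -4)
a' = (-5, -2, -4)
a' = -5*e1 - 2*e2 - 4*e3


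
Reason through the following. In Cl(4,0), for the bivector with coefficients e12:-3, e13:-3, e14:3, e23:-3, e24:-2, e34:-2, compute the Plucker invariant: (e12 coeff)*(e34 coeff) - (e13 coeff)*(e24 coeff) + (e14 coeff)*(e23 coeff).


Plucker relation: af - be + cd
a*f = (-3)*(-2) = 6
b*e = (-3)*(-2) = 6
c*d = 3*(-3) = -9
af - be + cd = 6 - 6 + (-9)
= -9


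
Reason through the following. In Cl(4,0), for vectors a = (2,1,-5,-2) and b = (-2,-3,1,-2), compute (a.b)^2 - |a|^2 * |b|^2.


a . b = 2*(-2) + 1*(-3) + (-5)*1 + (-2)*(-2)
= -4 + (-3) + (-5) + 4 = -8
|a|^2 = 2^2 + 1^2 + (-5)^2 + (-2)^2 = 34
|b|^2 = (-2)^2 + (-3)^2 + 1^2 + (-2)^2 = 18
(a.b)^2 = (-8)^2 = 64
|a|^2 * |b|^2 = 34 * 18 = 612
Result = 64 - 612 = -548


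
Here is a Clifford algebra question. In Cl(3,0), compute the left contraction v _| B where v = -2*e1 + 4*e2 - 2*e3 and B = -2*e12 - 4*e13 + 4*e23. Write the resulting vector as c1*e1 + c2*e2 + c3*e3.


Left contraction v _| B = <vB>_1 (grade-1 part of the geometric product vB).
Using e1_|e12 = e2, e2_|e12 = -e1, e1_|e13 = e3, e3_|e13 = -e1, e2_|e23 = e3, e3_|e23 = -e2:
e1 coeff: -v2*b12 - v3*b13 = -(4)*(-2) - (-2)*(-4) = 0
e2 coeff: v1*b12 - v3*b23 = (-2)*(-2) - (-2)*(4) = 12
e3 coeff: v1*b13 + v2*b23 = (-2)*(-4) + (4)*(4) = 24
v _| B = 0*e1 + 12*e2 + 24*e3


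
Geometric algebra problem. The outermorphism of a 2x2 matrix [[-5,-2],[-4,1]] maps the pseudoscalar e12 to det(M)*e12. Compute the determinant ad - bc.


The outermorphism of a linear map f sends e1^e2 to f(e1)^f(e2).
f(e1) = -5*e1 - 4*e2
f(e2) = -2*e1 + 1*e2
f(e1) ^ f(e2) = (-5*e1 - 4*e2) ^ (-2*e1 + 1*e2)
= (-5)*1*e12 + (-4)*(-2)*e21
= (-5 - 8)*e12
= -13*e12
Coefficient = -13


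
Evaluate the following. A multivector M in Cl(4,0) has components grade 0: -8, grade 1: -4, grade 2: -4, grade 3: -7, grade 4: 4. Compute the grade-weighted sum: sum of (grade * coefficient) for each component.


Grade-weighted sum = sum of grade_k * coefficient_k
0*(-8) = 0
1*(-4) = -4
2*(-4) = -8
3*(-7) = -21
4*4 = 16
Total = 0 + (-4) + (-8) + (-21) + 16 = -17


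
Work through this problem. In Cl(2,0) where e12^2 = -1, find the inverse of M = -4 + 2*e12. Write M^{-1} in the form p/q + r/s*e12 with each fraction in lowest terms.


M = -4 + 2*e12, where e12^2 = -1.
Since M commutes with its reverse ~M = a - b*e12, M * ~M = a^2 - b^2*e12^2 = a^2 + b^2.
So M^{-1} = ~M / (a^2 + b^2) = (a - b*e12)/(a^2 + b^2).
a^2 + b^2 = 16 + 4 = 20
Scalar part = -4/20 = -1/5
Bivector coeff = -2/20 = -1/10
M^{-1} = -1/5 - 1/10*e12


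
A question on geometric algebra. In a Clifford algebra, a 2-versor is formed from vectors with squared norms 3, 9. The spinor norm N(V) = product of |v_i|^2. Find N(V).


Spinor norm N(V) = |v1|^2 * |v2|^2 * ... * |v2|^2
= 3 * 9
Running product: 3, 27
N(V) = 27


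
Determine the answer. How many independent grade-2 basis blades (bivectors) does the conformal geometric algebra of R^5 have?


The conformal model of R^5 uses Cl(6,1) with m = 5 + 2 = 7 generators.
Number of grade-2 blades = C(m, 2) = C(7, 2)
= 7*6/2 = 21


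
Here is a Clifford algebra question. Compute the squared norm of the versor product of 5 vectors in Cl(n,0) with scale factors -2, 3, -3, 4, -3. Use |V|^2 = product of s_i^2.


Each vector v_i has |v_i|^2 = s_i^2
Squared scales: (-2)^2 = 4, 3^2 = 9, (-3)^2 = 9, 4^2 = 16, (-3)^2 = 9
|V|^2 = 4 * 9 * 9 * 16 * 9
= 46656


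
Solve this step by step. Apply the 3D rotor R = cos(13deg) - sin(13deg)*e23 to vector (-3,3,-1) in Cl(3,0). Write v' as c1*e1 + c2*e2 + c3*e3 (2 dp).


Rotor R = cos(13deg) - sin(13deg)*e23
Rotation angle theta = 2 * 13 = 26 degrees in the e23 plane (e2 -> e3).
The component perpendicular to the plane (e1) is invariant: v'_1 = v1 = -3.00
cos(26deg) = 0.8988, sin(26deg) = 0.4384
v'_2 = v2*cos(theta) - v3*sin(theta) = 3*0.8988 - (-1)*0.4384 = 3.13
v'_3 = v2*sin(theta) + v3*cos(theta) = 3*0.4384 + (-1)*0.8988 = 0.42
v' = -3.00*e1 + 3.13*e2 + 0.42*e3


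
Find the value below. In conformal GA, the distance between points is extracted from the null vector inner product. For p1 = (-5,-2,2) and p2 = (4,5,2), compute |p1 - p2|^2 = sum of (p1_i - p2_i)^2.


p1 - p2 = (-9, -7, 0)
|p1 - p2|^2 = (-9)^2 + (-7)^2 + 0^2
= 81 + 49 + 0
= 130


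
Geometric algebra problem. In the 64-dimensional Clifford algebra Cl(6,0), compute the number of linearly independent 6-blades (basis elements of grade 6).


Number of grade-k basis blades in Cl(p,q) with n = p + q is C(n, k).
n = 6 + 0 = 6
C(6, 6) = 6! / (6! * 0!)
= 720 / (720 * 1)
= 1


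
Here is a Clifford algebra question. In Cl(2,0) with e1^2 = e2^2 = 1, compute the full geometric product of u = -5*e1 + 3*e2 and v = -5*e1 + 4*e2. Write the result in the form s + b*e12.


Expand: (-5*e1 + 3*e2)(-5*e1 + 4*e2)
= (-5)*(-5)*e1e1 + (-5)*4*e1e2 + 3*(-5)*e2e1 + 3*4*e2e2
Using e1^2 = e2^2 = 1, e2e1 = -e1e2:
Scalar part s = (-5)*(-5) + 3*4 = 25 + 12 = 37
Bivector part b = (-5)*4 - 3*(-5) = -20 - (-15) = -5
uv = 37 - 5*e12


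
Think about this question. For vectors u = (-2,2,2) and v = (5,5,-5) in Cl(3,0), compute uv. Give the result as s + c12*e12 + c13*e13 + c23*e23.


In Cl(3,0): e_i^2 = 1, e_ie_j = -e_je_i for i != j.
Scalar part = u . v = (-2)*5 + 2*5 + 2*(-5)
= -10 + 10 + (-10) = -10
e12 coeff = (-2)*5 - 2*5 = -10 - 10 = -20
e13 coeff = (-2)*(-5) - 2*5 = 10 - 10 = 0
e23 coeff = 2*(-5) - 2*5 = -10 - 10 = -20
uv = -10 - 20*e12 + 0*e13 - 20*e23


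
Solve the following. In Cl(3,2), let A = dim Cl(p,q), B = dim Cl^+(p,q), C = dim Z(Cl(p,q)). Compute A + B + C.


n = 3 + 2 = 5
Total dim = 2^5 = 32
Even subalgebra dim = 2^4 = 16
n is odd, so center dim = 2
Sum = 32 + 16 + 2 = 50


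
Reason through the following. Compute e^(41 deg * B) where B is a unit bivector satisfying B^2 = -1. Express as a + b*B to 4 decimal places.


For a unit bivector B with B^2 = -1, the exponential series gives
e^(theta*B) = cos(theta) + sin(theta)*B (the GA analogue of Euler's formula).
theta = 41 degrees = 0.715585 rad
cos(41 deg) = 0.7547
sin(41 deg) = 0.6561
exp(theta*B) = 0.7547 + 0.6561*B


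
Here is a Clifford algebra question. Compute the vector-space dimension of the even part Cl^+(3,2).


Even subalgebra dimension = 2^(n-1)
n = 3 + 2 = 5
2^(5 - 1) = 2^4 = 16
Verification: sum of C(5,k) for even k = 1 + 10 + 5 = 16
Result = 16


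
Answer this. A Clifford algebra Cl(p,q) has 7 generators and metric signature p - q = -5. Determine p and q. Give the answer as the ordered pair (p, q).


We need p + q = 7 and p - q = -5.
Adding: 2p = 7 + (-5) = 2, so p = 1.
Then q = 7 - 1 = 6.
(p, q) = (1, 6)


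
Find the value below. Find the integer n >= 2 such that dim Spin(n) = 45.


dim Spin(n) = dim so(n) = n(n-1)/2.
Solve n(n-1)/2 = 45, i.e. n^2 - n - 90 = 0.
Discriminant = 1 + 8*45 = 361
n = (1 + sqrt(361))/2 = (1 + 19)/2 = 10


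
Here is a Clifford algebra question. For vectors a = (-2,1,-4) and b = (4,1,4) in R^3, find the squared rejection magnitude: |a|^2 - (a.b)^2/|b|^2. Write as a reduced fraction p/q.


|a|^2 = (-2)^2 + 1^2 + (-4)^2 = 21
|b|^2 = 4^2 + 1^2 + 4^2 = 33
a . b = (-2)*4 + 1*1 + (-4)*4 = -23
(a.b)^2 = (-23)^2 = 529
|rej|^2 = 21 - 529/33
= (693 - 529)/33
= 164/33
In lowest terms: 164/33


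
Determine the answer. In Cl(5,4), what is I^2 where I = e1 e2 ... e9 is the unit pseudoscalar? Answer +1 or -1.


The pseudoscalar I = e1...e_n (product of all n generators) of Cl(p,q) satisfies I^2 = (-1)^(q + n(n-1)/2).
p = 5, q = 4, n = p + q = 9
n(n-1)/2 = 9 * 8 / 2 = 36
Exponent = q + n(n-1)/2 = 4 + 36 = 40
I^2 = (-1)^40 = +1


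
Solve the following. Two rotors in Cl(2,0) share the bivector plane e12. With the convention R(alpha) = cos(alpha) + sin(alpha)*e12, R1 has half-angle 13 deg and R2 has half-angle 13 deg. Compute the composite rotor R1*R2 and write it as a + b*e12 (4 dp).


Same-plane rotors commute and their half-angles add:
R1*R2 = cos(a1 + a2) + sin(a1 + a2)*e12.
a1 + a2 = 13 + 13 = 26 deg
cos(26 deg) = 0.8988
sin(26 deg) = 0.4384
R1*R2 = 0.8988 + 0.4384*e12


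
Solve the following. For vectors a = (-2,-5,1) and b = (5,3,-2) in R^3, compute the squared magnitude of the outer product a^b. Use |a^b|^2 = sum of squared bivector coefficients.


a wedge b = (a1*b2 - a2*b1)*e12 + (a1*b3 - a3*b1)*e13 + (a2*b3 - a3*b2)*e23
e12 coeff: (-2)*3 - (-5)*5 = -6 - (-25) = 19
e13 coeff: (-2)*(-2) - 1*5 = 4 - 5 = -1
e23 coeff: (-5)*(-2) - 1*3 = 10 - 3 = 7
|a wedge b|^2 = 19^2 + (-1)^2 + 7^2
= 361 + 1 + 49
= 411


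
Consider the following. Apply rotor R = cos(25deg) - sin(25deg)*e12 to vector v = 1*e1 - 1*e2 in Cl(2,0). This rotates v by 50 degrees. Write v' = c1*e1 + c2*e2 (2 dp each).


Rotor R = cos(25deg) - sin(25deg)*e12
Rotation angle theta = 2 * 25 = 50 degrees
v' = R*v*~R rotates v by theta.
cos(50deg) = 0.6428, sin(50deg) = 0.7660
v'_1 = 1*cos(50deg) - (-1)*sin(50deg)
= 1*0.6428 - (-1)*0.7660
= 1.41
v'_2 = 1*sin(50deg) + (-1)*cos(50deg)
= 1*0.7660 + (-1)*0.6428
= 0.12
v' = 1.41*e1 + 0.12*e2


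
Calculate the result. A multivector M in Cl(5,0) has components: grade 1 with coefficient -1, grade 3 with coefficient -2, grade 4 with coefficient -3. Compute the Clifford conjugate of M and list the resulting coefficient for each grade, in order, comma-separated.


Clifford conjugate sign for grade k: (-1)^(k(k+1)/2)
Grade 1: (-1)^(1*2/2) = (-1)^1 = -1, coeff -1 -> 1
Grade 3: (-1)^(3*4/2) = (-1)^6 = 1, coeff -2 -> -2
Grade 4: (-1)^(4*5/2) = (-1)^10 = 1, coeff -3 -> -3
Conjugated coefficients: 1, -2, -3


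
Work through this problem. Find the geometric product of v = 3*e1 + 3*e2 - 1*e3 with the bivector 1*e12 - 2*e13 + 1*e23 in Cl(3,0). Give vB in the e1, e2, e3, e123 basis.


vB has grade-1 (vector) and grade-3 (trivector) parts: vB = (v _| B) + (v ^ B).
Vector part <vB>_1:
  e1: -v2*b12 - v3*b13 = -(3)*(1) - (-1)*(-2) = -5
  e2: v1*b12 - v3*b23 = (3)*(1) - (-1)*(1) = 4
  e3: v1*b13 + v2*b23 = (3)*(-2) + (3)*(1) = -3
Trivector part <vB>_3:
  e123: v1*b23 - v2*b13 + v3*b12 = (3)*(1) - (3)*(-2) + (-1)*(1) = 8
vB = -5*e1 + 4*e2 - 3*e3 + 8*e123


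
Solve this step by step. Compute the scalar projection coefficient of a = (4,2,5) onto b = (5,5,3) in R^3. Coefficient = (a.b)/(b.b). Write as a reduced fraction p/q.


Projection coefficient = (a . b) / (b . b)
a . b = 4*5 + 2*5 + 5*3
= 20 + 10 + 15 = 45
b . b = 5^2 + 5^2 + 3^2
= 25 + 25 + 9 = 59
Coefficient = 45/59
In lowest terms: 45/59


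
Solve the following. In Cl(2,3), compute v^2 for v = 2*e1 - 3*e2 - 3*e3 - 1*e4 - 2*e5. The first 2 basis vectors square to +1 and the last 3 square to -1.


v^2 = sum of c_i^2 * e_i^2
Positive signature terms (e_i^2 = +1): 2^2 + (-3)^2 = 13
Negative signature terms (e_j^2 = -1): (-3)^2 + (-1)^2 + (-2)^2 = 14
v^2 = 13 - 14 = -1


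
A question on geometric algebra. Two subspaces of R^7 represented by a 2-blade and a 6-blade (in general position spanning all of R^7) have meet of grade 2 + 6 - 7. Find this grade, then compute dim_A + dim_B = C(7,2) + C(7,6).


Meet grade = grade(A) + grade(B) - n
= 2 + 6 - 7 = 1
C(7,2) = 21
C(7,6) = 7
dim_A + dim_B = 21 + 7 = 28


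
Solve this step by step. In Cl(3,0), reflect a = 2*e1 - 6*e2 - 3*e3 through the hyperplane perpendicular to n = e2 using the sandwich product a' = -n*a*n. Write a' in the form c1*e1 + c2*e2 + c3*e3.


Reflection formula: a' = -n*a*n, with n = e2 (unit vector, n^2 = 1).
For reflection through hyperplane perp to e2:
The component along e2 flips sign, others stay.
a = (2, -6, -3)
a' = (2, 6, -3)
a' = 2*e1 + 6*e2 - 3*e3


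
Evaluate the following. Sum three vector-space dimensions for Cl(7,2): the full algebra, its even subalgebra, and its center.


n = 7 + 2 = 9
Total dim = 2^9 = 512
Even subalgebra dim = 2^8 = 256
n is odd, so center dim = 2
Sum = 512 + 256 + 2 = 770


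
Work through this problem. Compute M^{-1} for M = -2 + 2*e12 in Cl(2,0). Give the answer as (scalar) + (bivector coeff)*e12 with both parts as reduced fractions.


M = -2 + 2*e12, where e12^2 = -1.
Since M commutes with its reverse ~M = a - b*e12, M * ~M = a^2 - b^2*e12^2 = a^2 + b^2.
So M^{-1} = ~M / (a^2 + b^2) = (a - b*e12)/(a^2 + b^2).
a^2 + b^2 = 4 + 4 = 8
Scalar part = -2/8 = -1/4
Bivector coeff = -2/8 = -1/4
M^{-1} = -1/4 - 1/4*e12


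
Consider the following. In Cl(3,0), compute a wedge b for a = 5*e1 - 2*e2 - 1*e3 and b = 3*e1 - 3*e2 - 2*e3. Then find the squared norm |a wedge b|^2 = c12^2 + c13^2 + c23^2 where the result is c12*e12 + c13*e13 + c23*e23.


a wedge b = (a1*b2 - a2*b1)*e12 + (a1*b3 - a3*b1)*e13 + (a2*b3 - a3*b2)*e23
e12 coeff: 5*(-3) - (-2)*3 = -15 - (-6) = -9
e13 coeff: 5*(-2) - (-1)*3 = -10 - (-3) = -7
e23 coeff: (-2)*(-2) - (-1)*(-3) = 4 - 3 = 1
|a wedge b|^2 = (-9)^2 + (-7)^2 + 1^2
= 81 + 49 + 1
= 131


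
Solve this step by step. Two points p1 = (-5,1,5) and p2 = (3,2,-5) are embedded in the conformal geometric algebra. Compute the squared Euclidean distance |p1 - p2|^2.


p1 - p2 = (-8, -1, 10)
|p1 - p2|^2 = (-8)^2 + (-1)^2 + 10^2
= 64 + 1 + 100
= 165


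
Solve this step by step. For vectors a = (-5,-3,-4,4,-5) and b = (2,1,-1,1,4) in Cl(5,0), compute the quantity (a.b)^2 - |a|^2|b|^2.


a . b = (-5)*2 + (-3)*1 + (-4)*(-1) + 4*1 + (-5)*4
= -10 + (-3) + 4 + 4 + (-20) = -25
|a|^2 = (-5)^2 + (-3)^2 + (-4)^2 + 4^2 + (-5)^2 = 91
|b|^2 = 2^2 + 1^2 + (-1)^2 + 1^2 + 4^2 = 23
(a.b)^2 = (-25)^2 = 625
|a|^2 * |b|^2 = 91 * 23 = 2093
Result = 625 - 2093 = -1468


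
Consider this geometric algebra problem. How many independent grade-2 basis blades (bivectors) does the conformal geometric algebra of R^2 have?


The conformal model of R^2 uses Cl(3,1) with m = 2 + 2 = 4 generators.
Number of grade-2 blades = C(m, 2) = C(4, 2)
= 4*3/2 = 6


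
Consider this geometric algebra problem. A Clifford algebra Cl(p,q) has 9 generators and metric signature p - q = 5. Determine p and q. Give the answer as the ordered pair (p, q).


We need p + q = 9 and p - q = 5.
Adding: 2p = 9 + 5 = 14, so p = 7.
Then q = 9 - 7 = 2.
(p, q) = (7, 2)


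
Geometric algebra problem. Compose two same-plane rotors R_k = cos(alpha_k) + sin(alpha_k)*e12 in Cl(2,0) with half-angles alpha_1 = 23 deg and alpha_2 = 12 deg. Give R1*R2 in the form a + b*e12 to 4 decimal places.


Same-plane rotors commute and their half-angles add:
R1*R2 = cos(a1 + a2) + sin(a1 + a2)*e12.
a1 + a2 = 23 + 12 = 35 deg
cos(35 deg) = 0.8192
sin(35 deg) = 0.5736
R1*R2 = 0.8192 + 0.5736*e12


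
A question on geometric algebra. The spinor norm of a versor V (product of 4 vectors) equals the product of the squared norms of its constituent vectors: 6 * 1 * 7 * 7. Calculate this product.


Spinor norm N(V) = |v1|^2 * |v2|^2 * ... * |v4|^2
= 6 * 1 * 7 * 7
Running product: 6, 6, 42, 294
N(V) = 294


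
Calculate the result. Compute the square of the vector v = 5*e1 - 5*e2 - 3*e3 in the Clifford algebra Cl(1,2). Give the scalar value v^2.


v^2 = sum of c_i^2 * e_i^2
Positive signature terms (e_i^2 = +1): 5^2 = 25
Negative signature terms (e_j^2 = -1): (-5)^2 + (-3)^2 = 34
v^2 = 25 - 34 = -9


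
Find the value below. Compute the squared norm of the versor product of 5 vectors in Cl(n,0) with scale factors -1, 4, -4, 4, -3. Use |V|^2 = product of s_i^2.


Each vector v_i has |v_i|^2 = s_i^2
Squared scales: (-1)^2 = 1, 4^2 = 16, (-4)^2 = 16, 4^2 = 16, (-3)^2 = 9
|V|^2 = 1 * 16 * 16 * 16 * 9
= 36864


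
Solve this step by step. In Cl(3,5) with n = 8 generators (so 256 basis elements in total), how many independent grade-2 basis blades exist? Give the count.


Number of grade-k basis blades in Cl(p,q) with n = p + q is C(n, k).
n = 3 + 5 = 8
C(8, 2) = 8! / (2! * 6!)
= 40320 / (2 * 720)
= 28


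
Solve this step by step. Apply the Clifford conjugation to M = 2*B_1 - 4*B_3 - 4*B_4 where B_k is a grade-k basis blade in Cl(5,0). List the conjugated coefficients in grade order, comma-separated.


Clifford conjugate sign for grade k: (-1)^(k(k+1)/2)
Grade 1: (-1)^(1*2/2) = (-1)^1 = -1, coeff 2 -> -2
Grade 3: (-1)^(3*4/2) = (-1)^6 = 1, coeff -4 -> -4
Grade 4: (-1)^(4*5/2) = (-1)^10 = 1, coeff -4 -> -4
Conjugated coefficients: -2, -4, -4


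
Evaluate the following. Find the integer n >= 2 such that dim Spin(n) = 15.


dim Spin(n) = dim so(n) = n(n-1)/2.
Solve n(n-1)/2 = 15, i.e. n^2 - n - 30 = 0.
Discriminant = 1 + 8*15 = 121
n = (1 + sqrt(121))/2 = (1 + 11)/2 = 6


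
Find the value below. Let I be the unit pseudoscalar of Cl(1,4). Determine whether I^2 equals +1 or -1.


The pseudoscalar I = e1...e_n (product of all n generators) of Cl(p,q) satisfies I^2 = (-1)^(q + n(n-1)/2).
p = 1, q = 4, n = p + q = 5
n(n-1)/2 = 5 * 4 / 2 = 10
Exponent = q + n(n-1)/2 = 4 + 10 = 14
I^2 = (-1)^14 = +1


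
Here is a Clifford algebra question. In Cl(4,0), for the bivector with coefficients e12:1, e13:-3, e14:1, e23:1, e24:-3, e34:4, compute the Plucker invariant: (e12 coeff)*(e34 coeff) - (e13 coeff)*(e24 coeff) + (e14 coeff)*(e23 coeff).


Plucker relation: af - be + cd
a*f = 1*4 = 4
b*e = (-3)*(-3) = 9
c*d = 1*1 = 1
af - be + cd = 4 - 9 + 1
= -4


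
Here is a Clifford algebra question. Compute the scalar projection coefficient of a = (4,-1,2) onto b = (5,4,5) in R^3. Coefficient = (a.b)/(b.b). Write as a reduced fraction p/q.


Projection coefficient = (a . b) / (b . b)
a . b = 4*5 + (-1)*4 + 2*5
= 20 + (-4) + 10 = 26
b . b = 5^2 + 4^2 + 5^2
= 25 + 16 + 25 = 66
Coefficient = 26/66
In lowest terms: 13/33


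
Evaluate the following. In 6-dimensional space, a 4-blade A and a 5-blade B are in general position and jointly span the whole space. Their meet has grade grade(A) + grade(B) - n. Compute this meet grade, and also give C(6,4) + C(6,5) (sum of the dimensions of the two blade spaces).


Meet grade = grade(A) + grade(B) - n
= 4 + 5 - 6 = 3
C(6,4) = 15
C(6,5) = 6
dim_A + dim_B = 15 + 6 = 21


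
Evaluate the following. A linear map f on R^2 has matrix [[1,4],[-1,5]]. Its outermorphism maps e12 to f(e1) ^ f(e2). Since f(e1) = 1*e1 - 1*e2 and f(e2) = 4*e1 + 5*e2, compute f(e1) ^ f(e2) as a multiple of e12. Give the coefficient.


The outermorphism of a linear map f sends e1^e2 to f(e1)^f(e2).
f(e1) = 1*e1 - 1*e2
f(e2) = 4*e1 + 5*e2
f(e1) ^ f(e2) = (1*e1 - 1*e2) ^ (4*e1 + 5*e2)
= 1*5*e12 + (-1)*4*e21
= (5 - (-4))*e12
= 9*e12
Coefficient = 9
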